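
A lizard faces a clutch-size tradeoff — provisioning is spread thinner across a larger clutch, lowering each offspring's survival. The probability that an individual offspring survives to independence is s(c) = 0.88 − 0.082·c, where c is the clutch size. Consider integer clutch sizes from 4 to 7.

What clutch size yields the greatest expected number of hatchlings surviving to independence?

5

Expected hatchlings surviving to independence = c × s(c):
  c=4: 4 × 0.552 = 2.208
  c=5: 5 × 0.470 = 2.350
  c=6: 6 × 0.388 = 2.328
  c=7: 7 × 0.306 = 2.142
Maximum at c = 5 (2.350 hatchlings surviving to independence).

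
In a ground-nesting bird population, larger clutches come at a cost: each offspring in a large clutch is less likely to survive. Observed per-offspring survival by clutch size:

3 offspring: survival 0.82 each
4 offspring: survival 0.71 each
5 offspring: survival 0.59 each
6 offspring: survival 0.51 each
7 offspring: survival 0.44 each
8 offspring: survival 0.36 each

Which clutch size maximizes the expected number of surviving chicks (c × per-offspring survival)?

Expected surviving chicks = c × s(c):
  c=3: 3 × 0.82 = 2.460
  c=4: 4 × 0.71 = 2.840
  c=5: 5 × 0.59 = 2.950
  c=6: 6 × 0.51 = 3.060
  c=7: 7 × 0.44 = 3.080
  c=8: 8 × 0.36 = 2.880
Maximum at c = 7 (3.080 surviving chicks).

7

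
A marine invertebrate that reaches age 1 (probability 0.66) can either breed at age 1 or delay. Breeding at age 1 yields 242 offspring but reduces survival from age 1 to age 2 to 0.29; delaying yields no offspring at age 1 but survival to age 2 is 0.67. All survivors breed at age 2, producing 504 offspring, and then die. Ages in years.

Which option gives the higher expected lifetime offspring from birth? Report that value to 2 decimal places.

256.19

breed at age 1: R₀ = 0.66 × (242 + 0.29 × 504) = 0.66 × 388.1600 = 256.1856
delay to age 2: R₀ = 0.66 × (0.67 × 504) = 0.66 × 337.6800 = 222.8688
Higher: breed at age 1 (256.1856).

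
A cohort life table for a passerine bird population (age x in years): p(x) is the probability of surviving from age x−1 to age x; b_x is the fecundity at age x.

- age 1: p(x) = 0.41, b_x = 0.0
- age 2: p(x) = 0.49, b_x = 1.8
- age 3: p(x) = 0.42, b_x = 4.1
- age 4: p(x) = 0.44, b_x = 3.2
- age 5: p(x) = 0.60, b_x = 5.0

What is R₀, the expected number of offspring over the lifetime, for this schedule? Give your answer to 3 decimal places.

Survivorship from birth: l_x = p_1·p_2·…·p_x.
  l_1 = 0.41000
  l_2 = 0.20090
  l_3 = 0.08438
  l_4 = 0.03713
  l_5 = 0.02228
R₀ = Σ l_x b_x:
  age 1: 0.41000 × 0.0 = 0.0000
  age 2: 0.20090 × 1.8 = 0.3616
  age 3: 0.08438 × 4.1 = 0.3460
  age 4: 0.03713 × 3.2 = 0.1188
  age 5: 0.02228 × 5.0 = 0.1114
R₀ = 0.0000 + 0.3616 + 0.3460 + 0.1188 + 0.1114 = 0.9378

0.938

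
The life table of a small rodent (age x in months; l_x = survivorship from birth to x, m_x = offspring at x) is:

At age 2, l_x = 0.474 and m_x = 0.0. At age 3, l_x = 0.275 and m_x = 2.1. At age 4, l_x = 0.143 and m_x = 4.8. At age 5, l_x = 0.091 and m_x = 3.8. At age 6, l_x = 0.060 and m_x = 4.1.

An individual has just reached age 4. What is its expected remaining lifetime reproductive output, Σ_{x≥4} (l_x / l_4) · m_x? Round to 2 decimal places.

8.94

l_4 = 0.143. Conditional survival from age 4 to x is l_x / l_4.
  x=4: (0.143/0.143) × 4.8 = 4.8000
  x=5: (0.091/0.143) × 3.8 = 2.4182
  x=6: (0.060/0.143) × 4.1 = 1.7203
Sum = 4.8000 + 2.4182 + 1.7203 = 8.9385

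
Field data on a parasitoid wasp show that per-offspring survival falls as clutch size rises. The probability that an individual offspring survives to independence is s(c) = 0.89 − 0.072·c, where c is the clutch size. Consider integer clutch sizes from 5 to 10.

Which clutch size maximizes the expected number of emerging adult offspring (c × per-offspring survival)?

6

Expected emerging adult offspring = c × s(c):
  c=5: 5 × 0.530 = 2.650
  c=6: 6 × 0.458 = 2.748
  c=7: 7 × 0.386 = 2.702
  c=8: 8 × 0.314 = 2.512
  c=9: 9 × 0.242 = 2.178
  c=10: 10 × 0.170 = 1.700
Maximum at c = 6 (2.748 emerging adult offspring).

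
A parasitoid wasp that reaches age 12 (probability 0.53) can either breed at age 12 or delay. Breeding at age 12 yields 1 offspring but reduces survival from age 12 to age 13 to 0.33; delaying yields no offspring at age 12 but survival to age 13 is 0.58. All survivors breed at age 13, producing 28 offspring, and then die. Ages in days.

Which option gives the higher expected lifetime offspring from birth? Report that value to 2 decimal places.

breed at age 12: R₀ = 0.53 × (1 + 0.33 × 28) = 0.53 × 10.2400 = 5.4272
delay to age 13: R₀ = 0.53 × (0.58 × 28) = 0.53 × 16.2400 = 8.6072
Higher: delay to age 13 (8.6072).

8.61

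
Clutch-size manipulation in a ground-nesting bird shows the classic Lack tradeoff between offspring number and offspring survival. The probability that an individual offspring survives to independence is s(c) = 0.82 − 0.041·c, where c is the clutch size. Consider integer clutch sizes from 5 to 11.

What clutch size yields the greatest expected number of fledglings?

10

Expected fledglings = c × s(c):
  c=5: 5 × 0.615 = 3.075
  c=6: 6 × 0.574 = 3.444
  c=7: 7 × 0.533 = 3.731
  c=8: 8 × 0.492 = 3.936
  c=9: 9 × 0.451 = 4.059
  c=10: 10 × 0.410 = 4.100
  c=11: 11 × 0.369 = 4.059
Maximum at c = 10 (4.100 fledglings).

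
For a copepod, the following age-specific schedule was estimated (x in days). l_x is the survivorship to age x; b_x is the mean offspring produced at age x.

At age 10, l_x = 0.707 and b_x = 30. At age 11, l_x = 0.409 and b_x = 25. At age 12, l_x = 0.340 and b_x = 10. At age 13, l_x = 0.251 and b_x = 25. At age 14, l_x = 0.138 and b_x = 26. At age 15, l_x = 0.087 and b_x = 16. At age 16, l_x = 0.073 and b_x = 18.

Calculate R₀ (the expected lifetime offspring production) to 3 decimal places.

R₀ = Σ l_x b_x:
  age 10: 0.707 × 30 = 21.2100
  age 11: 0.409 × 25 = 10.2250
  age 12: 0.340 × 10 = 3.4000
  age 13: 0.251 × 25 = 6.2750
  age 14: 0.138 × 26 = 3.5880
  age 15: 0.087 × 16 = 1.3920
  age 16: 0.073 × 18 = 1.3140
R₀ = 21.2100 + 10.2250 + 3.4000 + 6.2750 + 3.5880 + 1.3920 + 1.3140 = 47.4040

47.404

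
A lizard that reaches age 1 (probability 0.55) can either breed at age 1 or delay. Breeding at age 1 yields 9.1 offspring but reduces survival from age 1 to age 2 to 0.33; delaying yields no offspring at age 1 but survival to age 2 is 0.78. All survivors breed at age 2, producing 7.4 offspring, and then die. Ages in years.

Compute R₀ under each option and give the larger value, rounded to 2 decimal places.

6.35

breed at age 1: R₀ = 0.55 × (9.1 + 0.33 × 7.4) = 0.55 × 11.5420 = 6.3481
delay to age 2: R₀ = 0.55 × (0.78 × 7.4) = 0.55 × 5.7720 = 3.1746
Higher: breed at age 1 (6.3481).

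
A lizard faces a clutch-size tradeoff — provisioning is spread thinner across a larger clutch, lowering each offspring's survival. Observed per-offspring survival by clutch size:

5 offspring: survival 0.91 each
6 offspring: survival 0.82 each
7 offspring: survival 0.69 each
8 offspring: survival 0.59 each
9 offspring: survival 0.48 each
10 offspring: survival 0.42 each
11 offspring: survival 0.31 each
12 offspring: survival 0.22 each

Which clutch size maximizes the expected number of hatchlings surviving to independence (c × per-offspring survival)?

6

Expected hatchlings surviving to independence = c × s(c):
  c=5: 5 × 0.91 = 4.550
  c=6: 6 × 0.82 = 4.920
  c=7: 7 × 0.69 = 4.830
  c=8: 8 × 0.59 = 4.720
  c=9: 9 × 0.48 = 4.320
  c=10: 10 × 0.42 = 4.200
  c=11: 11 × 0.31 = 3.410
  c=12: 12 × 0.22 = 2.640
Maximum at c = 6 (4.920 hatchlings surviving to independence).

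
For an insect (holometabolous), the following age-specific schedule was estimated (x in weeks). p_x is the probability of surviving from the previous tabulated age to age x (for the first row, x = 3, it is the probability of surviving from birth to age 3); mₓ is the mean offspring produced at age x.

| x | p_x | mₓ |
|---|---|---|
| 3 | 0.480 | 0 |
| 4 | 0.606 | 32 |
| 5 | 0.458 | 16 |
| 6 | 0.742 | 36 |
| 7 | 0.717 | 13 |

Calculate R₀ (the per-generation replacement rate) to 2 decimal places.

15.92

Survivorship from birth: l_x = p_3·p_4·…·p_x.
  l_3 = 0.48000
  l_4 = 0.29088
  l_5 = 0.13322
  l_6 = 0.09885
  l_7 = 0.07088
R₀ = Σ l_x mₓ:
  age 3: 0.48000 × 0 = 0.0000
  age 4: 0.29088 × 32 = 9.3082
  age 5: 0.13322 × 16 = 2.1315
  age 6: 0.09885 × 36 = 3.5586
  age 7: 0.07088 × 13 = 0.9214
R₀ = 0.0000 + 9.3082 + 2.1315 + 3.5586 + 0.9214 = 15.9197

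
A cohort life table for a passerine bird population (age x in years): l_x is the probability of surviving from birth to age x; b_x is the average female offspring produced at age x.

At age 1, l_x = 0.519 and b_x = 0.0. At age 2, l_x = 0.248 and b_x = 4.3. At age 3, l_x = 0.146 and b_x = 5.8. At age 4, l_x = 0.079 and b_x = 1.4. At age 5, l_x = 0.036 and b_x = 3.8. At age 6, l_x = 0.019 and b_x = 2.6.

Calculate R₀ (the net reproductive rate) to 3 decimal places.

R₀ = Σ l_x b_x:
  age 1: 0.519 × 0.0 = 0.0000
  age 2: 0.248 × 4.3 = 1.0664
  age 3: 0.146 × 5.8 = 0.8468
  age 4: 0.079 × 1.4 = 0.1106
  age 5: 0.036 × 3.8 = 0.1368
  age 6: 0.019 × 2.6 = 0.0494
R₀ = 0.0000 + 1.0664 + 0.8468 + 0.1106 + 0.1368 + 0.0494 = 2.2100

2.210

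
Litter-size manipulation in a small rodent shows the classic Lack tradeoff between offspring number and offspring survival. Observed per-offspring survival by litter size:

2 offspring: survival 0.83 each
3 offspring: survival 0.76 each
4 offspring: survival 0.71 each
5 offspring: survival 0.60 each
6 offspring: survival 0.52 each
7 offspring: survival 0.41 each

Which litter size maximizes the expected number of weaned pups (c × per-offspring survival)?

6

Expected weaned pups = c × s(c):
  c=2: 2 × 0.83 = 1.660
  c=3: 3 × 0.76 = 2.280
  c=4: 4 × 0.71 = 2.840
  c=5: 5 × 0.60 = 3.000
  c=6: 6 × 0.52 = 3.120
  c=7: 7 × 0.41 = 2.870
Maximum at c = 6 (3.120 weaned pups).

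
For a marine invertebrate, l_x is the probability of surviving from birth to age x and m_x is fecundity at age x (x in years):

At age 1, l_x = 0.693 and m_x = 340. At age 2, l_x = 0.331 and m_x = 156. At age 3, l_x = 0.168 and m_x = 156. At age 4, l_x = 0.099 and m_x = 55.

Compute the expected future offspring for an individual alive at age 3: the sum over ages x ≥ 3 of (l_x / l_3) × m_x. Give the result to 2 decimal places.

l_3 = 0.168. Conditional survival from age 3 to x is l_x / l_3.
  x=3: (0.168/0.168) × 156 = 156.0000
  x=4: (0.099/0.168) × 55 = 32.4107
Sum = 156.0000 + 32.4107 = 188.4107

188.41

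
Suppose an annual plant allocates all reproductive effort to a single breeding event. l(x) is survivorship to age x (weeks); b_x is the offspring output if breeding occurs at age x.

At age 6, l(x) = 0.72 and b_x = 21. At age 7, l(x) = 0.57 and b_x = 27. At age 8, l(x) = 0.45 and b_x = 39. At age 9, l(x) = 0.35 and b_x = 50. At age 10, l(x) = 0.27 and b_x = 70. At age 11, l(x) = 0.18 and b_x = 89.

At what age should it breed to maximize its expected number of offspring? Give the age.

Expected offspring if breeding at age x = l(x) × b_x:
  age 6: 0.72 × 21 = 15.120
  age 7: 0.57 × 27 = 15.390
  age 8: 0.45 × 39 = 17.550
  age 9: 0.35 × 50 = 17.500
  age 10: 0.27 × 70 = 18.900
  age 11: 0.18 × 89 = 16.020
Maximum at age 10 (18.900).

10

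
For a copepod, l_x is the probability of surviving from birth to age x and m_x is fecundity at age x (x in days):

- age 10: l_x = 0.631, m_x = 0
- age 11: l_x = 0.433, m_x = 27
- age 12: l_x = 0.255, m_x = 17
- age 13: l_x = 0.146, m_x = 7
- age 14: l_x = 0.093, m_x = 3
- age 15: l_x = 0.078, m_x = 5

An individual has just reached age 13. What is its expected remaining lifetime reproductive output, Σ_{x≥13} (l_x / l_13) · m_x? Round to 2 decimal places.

l_13 = 0.146. Conditional survival from age 13 to x is l_x / l_13.
  x=13: (0.146/0.146) × 7 = 7.0000
  x=14: (0.093/0.146) × 3 = 1.9110
  x=15: (0.078/0.146) × 5 = 2.6712
Sum = 7.0000 + 1.9110 + 2.6712 = 11.5822

11.58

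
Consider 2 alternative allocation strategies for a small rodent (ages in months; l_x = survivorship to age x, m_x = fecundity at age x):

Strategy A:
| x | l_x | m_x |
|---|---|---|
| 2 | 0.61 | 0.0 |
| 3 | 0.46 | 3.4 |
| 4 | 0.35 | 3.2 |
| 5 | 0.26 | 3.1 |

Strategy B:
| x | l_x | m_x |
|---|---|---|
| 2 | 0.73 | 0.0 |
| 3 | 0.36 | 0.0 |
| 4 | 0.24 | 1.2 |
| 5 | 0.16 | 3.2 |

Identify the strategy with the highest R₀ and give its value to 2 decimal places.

Strategy A: R₀ = 0.61×0.0 + 0.46×3.4 + 0.35×3.2 + 0.26×3.1 = 3.4900
Strategy B: R₀ = 0.73×0.0 + 0.36×0.0 + 0.24×1.2 + 0.16×3.2 = 0.8000
Highest R₀: strategy A with 3.4900.

3.49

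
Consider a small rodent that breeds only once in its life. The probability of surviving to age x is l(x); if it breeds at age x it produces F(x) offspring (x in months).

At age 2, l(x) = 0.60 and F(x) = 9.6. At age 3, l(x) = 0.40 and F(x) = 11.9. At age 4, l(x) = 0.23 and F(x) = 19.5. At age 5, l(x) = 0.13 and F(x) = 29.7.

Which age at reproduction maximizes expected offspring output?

2

Expected offspring if breeding at age x = l(x) × F(x):
  age 2: 0.60 × 9.6 = 5.760
  age 3: 0.40 × 11.9 = 4.760
  age 4: 0.23 × 19.5 = 4.485
  age 5: 0.13 × 29.7 = 3.861
Maximum at age 2 (5.760).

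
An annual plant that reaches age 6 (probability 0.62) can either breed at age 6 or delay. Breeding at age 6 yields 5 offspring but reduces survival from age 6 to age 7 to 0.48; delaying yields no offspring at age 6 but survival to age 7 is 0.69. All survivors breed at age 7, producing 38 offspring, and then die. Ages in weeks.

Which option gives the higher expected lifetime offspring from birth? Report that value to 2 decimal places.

breed at age 6: R₀ = 0.62 × (5 + 0.48 × 38) = 0.62 × 23.2400 = 14.4088
delay to age 7: R₀ = 0.62 × (0.69 × 38) = 0.62 × 26.2200 = 16.2564
Higher: delay to age 7 (16.2564).

16.26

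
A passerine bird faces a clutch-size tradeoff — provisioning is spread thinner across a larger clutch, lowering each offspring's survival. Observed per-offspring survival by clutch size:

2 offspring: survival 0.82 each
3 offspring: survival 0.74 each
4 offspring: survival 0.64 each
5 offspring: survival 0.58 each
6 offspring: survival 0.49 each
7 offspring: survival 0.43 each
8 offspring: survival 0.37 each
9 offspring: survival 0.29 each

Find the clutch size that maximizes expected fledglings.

7

Expected fledglings = c × s(c):
  c=2: 2 × 0.82 = 1.640
  c=3: 3 × 0.74 = 2.220
  c=4: 4 × 0.64 = 2.560
  c=5: 5 × 0.58 = 2.900
  c=6: 6 × 0.49 = 2.940
  c=7: 7 × 0.43 = 3.010
  c=8: 8 × 0.37 = 2.960
  c=9: 9 × 0.29 = 2.610
Maximum at c = 7 (3.010 fledglings).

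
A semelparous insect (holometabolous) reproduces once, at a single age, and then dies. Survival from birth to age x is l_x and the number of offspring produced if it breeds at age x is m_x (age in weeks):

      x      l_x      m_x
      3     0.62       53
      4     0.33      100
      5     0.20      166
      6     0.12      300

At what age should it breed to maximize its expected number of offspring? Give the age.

Expected offspring if breeding at age x = l_x × m_x:
  age 3: 0.62 × 53 = 32.860
  age 4: 0.33 × 100 = 33.000
  age 5: 0.20 × 166 = 33.200
  age 6: 0.12 × 300 = 36.000
Maximum at age 6 (36.000).

6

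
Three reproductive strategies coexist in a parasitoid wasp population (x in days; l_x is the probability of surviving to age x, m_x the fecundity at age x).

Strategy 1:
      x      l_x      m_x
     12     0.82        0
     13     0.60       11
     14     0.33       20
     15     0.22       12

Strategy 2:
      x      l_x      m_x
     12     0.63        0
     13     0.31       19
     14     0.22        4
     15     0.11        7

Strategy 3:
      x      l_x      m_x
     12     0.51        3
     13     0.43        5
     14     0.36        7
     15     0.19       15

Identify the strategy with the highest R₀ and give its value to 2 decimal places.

Strategy 1: R₀ = 0.82×0 + 0.60×11 + 0.33×20 + 0.22×12 = 15.8400
Strategy 2: R₀ = 0.63×0 + 0.31×19 + 0.22×4 + 0.11×7 = 7.5400
Strategy 3: R₀ = 0.51×3 + 0.43×5 + 0.36×7 + 0.19×15 = 9.0500
Highest R₀: strategy 1 with 15.8400.

15.84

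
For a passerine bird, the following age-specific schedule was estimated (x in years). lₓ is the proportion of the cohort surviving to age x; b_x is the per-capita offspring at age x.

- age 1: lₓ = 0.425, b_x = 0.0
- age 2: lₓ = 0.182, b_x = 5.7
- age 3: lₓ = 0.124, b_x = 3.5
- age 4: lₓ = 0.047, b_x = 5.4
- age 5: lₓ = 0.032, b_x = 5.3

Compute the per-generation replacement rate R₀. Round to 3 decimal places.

R₀ = Σ lₓ b_x:
  age 1: 0.425 × 0.0 = 0.0000
  age 2: 0.182 × 5.7 = 1.0374
  age 3: 0.124 × 3.5 = 0.4340
  age 4: 0.047 × 5.4 = 0.2538
  age 5: 0.032 × 5.3 = 0.1696
R₀ = 0.0000 + 1.0374 + 0.4340 + 0.2538 + 0.1696 = 1.8948

1.895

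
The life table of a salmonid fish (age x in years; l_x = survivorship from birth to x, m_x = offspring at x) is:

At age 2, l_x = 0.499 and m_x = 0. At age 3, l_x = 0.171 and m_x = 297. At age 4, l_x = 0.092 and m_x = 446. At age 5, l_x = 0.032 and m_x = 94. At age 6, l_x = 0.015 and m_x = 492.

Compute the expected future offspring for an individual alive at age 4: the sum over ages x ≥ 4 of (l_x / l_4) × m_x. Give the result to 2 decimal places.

558.91

l_4 = 0.092. Conditional survival from age 4 to x is l_x / l_4.
  x=4: (0.092/0.092) × 446 = 446.0000
  x=5: (0.032/0.092) × 94 = 32.6957
  x=6: (0.015/0.092) × 492 = 80.2174
Sum = 446.0000 + 32.6957 + 80.2174 = 558.9130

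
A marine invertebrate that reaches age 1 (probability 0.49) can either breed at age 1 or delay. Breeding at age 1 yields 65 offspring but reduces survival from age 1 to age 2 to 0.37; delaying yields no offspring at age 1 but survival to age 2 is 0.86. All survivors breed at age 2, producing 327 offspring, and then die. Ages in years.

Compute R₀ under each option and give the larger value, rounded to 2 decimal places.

breed at age 1: R₀ = 0.49 × (65 + 0.37 × 327) = 0.49 × 185.9900 = 91.1351
delay to age 2: R₀ = 0.49 × (0.86 × 327) = 0.49 × 281.2200 = 137.7978
Higher: delay to age 2 (137.7978).

137.80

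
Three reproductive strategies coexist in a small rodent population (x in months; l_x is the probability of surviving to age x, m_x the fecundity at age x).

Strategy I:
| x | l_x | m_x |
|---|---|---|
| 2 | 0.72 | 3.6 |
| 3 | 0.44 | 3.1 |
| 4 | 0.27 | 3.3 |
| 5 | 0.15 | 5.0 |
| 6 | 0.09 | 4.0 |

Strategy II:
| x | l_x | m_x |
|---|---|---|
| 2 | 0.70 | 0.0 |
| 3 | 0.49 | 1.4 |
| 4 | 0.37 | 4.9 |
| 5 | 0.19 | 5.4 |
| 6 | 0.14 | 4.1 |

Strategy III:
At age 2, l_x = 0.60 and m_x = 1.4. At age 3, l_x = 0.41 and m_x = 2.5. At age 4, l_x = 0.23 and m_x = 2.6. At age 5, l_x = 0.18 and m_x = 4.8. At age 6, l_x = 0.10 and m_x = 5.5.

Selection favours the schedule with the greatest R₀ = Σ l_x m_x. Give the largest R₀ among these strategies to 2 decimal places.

5.96

Strategy I: R₀ = 0.72×3.6 + 0.44×3.1 + 0.27×3.3 + 0.15×5.0 + 0.09×4.0 = 5.9570
Strategy II: R₀ = 0.70×0.0 + 0.49×1.4 + 0.37×4.9 + 0.19×5.4 + 0.14×4.1 = 4.0990
Strategy III: R₀ = 0.60×1.4 + 0.41×2.5 + 0.23×2.6 + 0.18×4.8 + 0.10×5.5 = 3.8770
Highest R₀: strategy I with 5.9570.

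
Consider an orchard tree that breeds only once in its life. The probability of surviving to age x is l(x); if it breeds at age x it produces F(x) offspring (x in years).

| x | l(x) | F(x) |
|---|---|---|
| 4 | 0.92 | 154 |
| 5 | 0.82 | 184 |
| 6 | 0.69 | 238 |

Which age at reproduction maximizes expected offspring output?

6

Expected offspring if breeding at age x = l(x) × F(x):
  age 4: 0.92 × 154 = 141.680
  age 5: 0.82 × 184 = 150.880
  age 6: 0.69 × 238 = 164.220
Maximum at age 6 (164.220).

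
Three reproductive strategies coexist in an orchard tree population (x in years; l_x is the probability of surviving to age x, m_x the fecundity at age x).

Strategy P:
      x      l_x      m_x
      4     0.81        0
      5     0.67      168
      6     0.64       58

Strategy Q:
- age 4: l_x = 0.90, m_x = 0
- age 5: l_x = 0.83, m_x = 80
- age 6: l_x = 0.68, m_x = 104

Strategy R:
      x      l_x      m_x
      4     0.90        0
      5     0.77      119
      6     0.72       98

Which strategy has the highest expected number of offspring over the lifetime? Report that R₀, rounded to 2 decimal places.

Strategy P: R₀ = 0.81×0 + 0.67×168 + 0.64×58 = 149.6800
Strategy Q: R₀ = 0.90×0 + 0.83×80 + 0.68×104 = 137.1200
Strategy R: R₀ = 0.90×0 + 0.77×119 + 0.72×98 = 162.1900
Highest R₀: strategy R with 162.1900.

162.19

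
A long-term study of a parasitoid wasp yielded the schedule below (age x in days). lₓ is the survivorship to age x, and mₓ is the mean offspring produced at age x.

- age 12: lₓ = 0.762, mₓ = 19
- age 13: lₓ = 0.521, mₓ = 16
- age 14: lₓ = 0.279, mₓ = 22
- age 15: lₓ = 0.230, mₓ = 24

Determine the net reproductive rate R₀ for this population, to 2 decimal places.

34.47

R₀ = Σ lₓ mₓ:
  age 12: 0.762 × 19 = 14.4780
  age 13: 0.521 × 16 = 8.3360
  age 14: 0.279 × 22 = 6.1380
  age 15: 0.230 × 24 = 5.5200
R₀ = 14.4780 + 8.3360 + 6.1380 + 5.5200 = 34.4720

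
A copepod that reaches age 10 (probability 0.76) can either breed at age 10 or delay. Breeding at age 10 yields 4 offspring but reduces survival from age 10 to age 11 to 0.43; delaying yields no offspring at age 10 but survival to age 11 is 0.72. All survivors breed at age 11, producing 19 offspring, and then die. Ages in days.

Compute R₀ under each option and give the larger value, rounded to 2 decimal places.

breed at age 10: R₀ = 0.76 × (4 + 0.43 × 19) = 0.76 × 12.1700 = 9.2492
delay to age 11: R₀ = 0.76 × (0.72 × 19) = 0.76 × 13.6800 = 10.3968
Higher: delay to age 11 (10.3968).

10.40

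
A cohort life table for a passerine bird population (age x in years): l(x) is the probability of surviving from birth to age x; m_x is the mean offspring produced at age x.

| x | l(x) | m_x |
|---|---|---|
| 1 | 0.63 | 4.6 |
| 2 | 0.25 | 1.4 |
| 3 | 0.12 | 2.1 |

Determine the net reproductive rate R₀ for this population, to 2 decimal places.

3.50

R₀ = Σ l(x) m_x:
  age 1: 0.63 × 4.6 = 2.8980
  age 2: 0.25 × 1.4 = 0.3500
  age 3: 0.12 × 2.1 = 0.2520
R₀ = 2.8980 + 0.3500 + 0.2520 = 3.5000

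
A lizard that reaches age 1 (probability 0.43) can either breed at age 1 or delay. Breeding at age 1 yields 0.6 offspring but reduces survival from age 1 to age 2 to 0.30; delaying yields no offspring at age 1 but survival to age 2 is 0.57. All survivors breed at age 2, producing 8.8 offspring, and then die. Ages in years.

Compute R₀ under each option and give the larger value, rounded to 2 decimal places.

2.16

breed at age 1: R₀ = 0.43 × (0.6 + 0.30 × 8.8) = 0.43 × 3.2400 = 1.3932
delay to age 2: R₀ = 0.43 × (0.57 × 8.8) = 0.43 × 5.0160 = 2.1569
Higher: delay to age 2 (2.1569).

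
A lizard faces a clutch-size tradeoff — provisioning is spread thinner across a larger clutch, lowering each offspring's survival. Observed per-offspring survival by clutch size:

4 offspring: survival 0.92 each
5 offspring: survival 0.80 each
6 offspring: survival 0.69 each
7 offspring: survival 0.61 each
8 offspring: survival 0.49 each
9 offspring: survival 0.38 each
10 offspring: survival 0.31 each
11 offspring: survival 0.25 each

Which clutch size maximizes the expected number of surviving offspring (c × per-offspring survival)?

Expected surviving offspring = c × s(c):
  c=4: 4 × 0.92 = 3.680
  c=5: 5 × 0.80 = 4.000
  c=6: 6 × 0.69 = 4.140
  c=7: 7 × 0.61 = 4.270
  c=8: 8 × 0.49 = 3.920
  c=9: 9 × 0.38 = 3.420
  c=10: 10 × 0.31 = 3.100
  c=11: 11 × 0.25 = 2.750
Maximum at c = 7 (4.270 surviving offspring).

7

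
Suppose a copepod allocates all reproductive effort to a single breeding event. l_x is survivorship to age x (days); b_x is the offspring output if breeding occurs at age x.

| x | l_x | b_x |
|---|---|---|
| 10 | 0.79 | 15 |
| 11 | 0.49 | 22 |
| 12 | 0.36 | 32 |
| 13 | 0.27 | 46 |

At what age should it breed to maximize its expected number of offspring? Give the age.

Expected offspring if breeding at age x = l_x × b_x:
  age 10: 0.79 × 15 = 11.850
  age 11: 0.49 × 22 = 10.780
  age 12: 0.36 × 32 = 11.520
  age 13: 0.27 × 46 = 12.420
Maximum at age 13 (12.420).

13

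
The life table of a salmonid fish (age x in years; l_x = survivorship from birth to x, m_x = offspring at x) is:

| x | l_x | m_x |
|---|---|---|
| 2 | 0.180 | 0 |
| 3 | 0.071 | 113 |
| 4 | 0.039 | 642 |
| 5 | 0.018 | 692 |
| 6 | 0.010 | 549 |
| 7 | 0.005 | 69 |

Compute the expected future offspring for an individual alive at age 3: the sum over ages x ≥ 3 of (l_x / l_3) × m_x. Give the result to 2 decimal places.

l_3 = 0.071. Conditional survival from age 3 to x is l_x / l_3.
  x=3: (0.071/0.071) × 113 = 113.0000
  x=4: (0.039/0.071) × 642 = 352.6479
  x=5: (0.018/0.071) × 692 = 175.4366
  x=6: (0.010/0.071) × 549 = 77.3239
  x=7: (0.005/0.071) × 69 = 4.8592
Sum = 113.0000 + 352.6479 + 175.4366 + 77.3239 + 4.8592 = 723.2676

723.27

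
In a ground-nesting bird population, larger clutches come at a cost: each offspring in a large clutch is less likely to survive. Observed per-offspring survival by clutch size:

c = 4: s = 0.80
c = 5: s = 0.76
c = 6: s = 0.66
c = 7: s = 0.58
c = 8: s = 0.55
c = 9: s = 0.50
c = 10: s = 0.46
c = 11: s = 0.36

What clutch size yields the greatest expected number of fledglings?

10

Expected fledglings = c × s(c):
  c=4: 4 × 0.80 = 3.200
  c=5: 5 × 0.76 = 3.800
  c=6: 6 × 0.66 = 3.960
  c=7: 7 × 0.58 = 4.060
  c=8: 8 × 0.55 = 4.400
  c=9: 9 × 0.50 = 4.500
  c=10: 10 × 0.46 = 4.600
  c=11: 11 × 0.36 = 3.960
Maximum at c = 10 (4.600 fledglings).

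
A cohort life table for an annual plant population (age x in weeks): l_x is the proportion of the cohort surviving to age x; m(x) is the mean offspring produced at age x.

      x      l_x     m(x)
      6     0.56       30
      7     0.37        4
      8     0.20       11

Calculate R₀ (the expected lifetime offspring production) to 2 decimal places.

R₀ = Σ l_x m(x):
  age 6: 0.56 × 30 = 16.8000
  age 7: 0.37 × 4 = 1.4800
  age 8: 0.20 × 11 = 2.2000
R₀ = 16.8000 + 1.4800 + 2.2000 = 20.4800

20.48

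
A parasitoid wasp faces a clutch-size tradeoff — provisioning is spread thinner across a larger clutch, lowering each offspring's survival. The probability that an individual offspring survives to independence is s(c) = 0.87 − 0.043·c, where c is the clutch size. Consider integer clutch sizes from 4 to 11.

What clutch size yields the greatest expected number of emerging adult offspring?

Expected emerging adult offspring = c × s(c):
  c=4: 4 × 0.698 = 2.792
  c=5: 5 × 0.655 = 3.275
  c=6: 6 × 0.612 = 3.672
  c=7: 7 × 0.569 = 3.983
  c=8: 8 × 0.526 = 4.208
  c=9: 9 × 0.483 = 4.347
  c=10: 10 × 0.440 = 4.400
  c=11: 11 × 0.397 = 4.367
Maximum at c = 10 (4.400 emerging adult offspring).

10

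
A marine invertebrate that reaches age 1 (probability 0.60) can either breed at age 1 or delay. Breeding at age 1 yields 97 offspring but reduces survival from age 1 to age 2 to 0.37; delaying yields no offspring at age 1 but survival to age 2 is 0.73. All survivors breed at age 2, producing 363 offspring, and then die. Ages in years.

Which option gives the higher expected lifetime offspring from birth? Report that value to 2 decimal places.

158.99

breed at age 1: R₀ = 0.60 × (97 + 0.37 × 363) = 0.60 × 231.3100 = 138.7860
delay to age 2: R₀ = 0.60 × (0.73 × 363) = 0.60 × 264.9900 = 158.9940
Higher: delay to age 2 (158.9940).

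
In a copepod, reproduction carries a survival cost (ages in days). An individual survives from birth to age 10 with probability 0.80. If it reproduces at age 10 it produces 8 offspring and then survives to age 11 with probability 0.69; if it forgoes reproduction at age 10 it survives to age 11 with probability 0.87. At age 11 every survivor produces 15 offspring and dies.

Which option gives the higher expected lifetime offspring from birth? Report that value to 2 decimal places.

14.68

breed at age 10: R₀ = 0.80 × (8 + 0.69 × 15) = 0.80 × 18.3500 = 14.6800
delay to age 11: R₀ = 0.80 × (0.87 × 15) = 0.80 × 13.0500 = 10.4400
Higher: breed at age 10 (14.6800).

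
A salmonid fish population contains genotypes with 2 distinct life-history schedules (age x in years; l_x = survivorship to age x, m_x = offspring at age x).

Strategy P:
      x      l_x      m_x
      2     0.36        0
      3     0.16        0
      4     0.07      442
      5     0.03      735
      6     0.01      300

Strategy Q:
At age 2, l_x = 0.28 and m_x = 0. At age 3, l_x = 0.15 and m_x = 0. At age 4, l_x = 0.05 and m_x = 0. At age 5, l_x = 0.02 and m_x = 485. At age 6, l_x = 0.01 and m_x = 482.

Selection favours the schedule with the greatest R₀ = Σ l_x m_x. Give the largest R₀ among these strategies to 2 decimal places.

Strategy P: R₀ = 0.36×0 + 0.16×0 + 0.07×442 + 0.03×735 + 0.01×300 = 55.9900
Strategy Q: R₀ = 0.28×0 + 0.15×0 + 0.05×0 + 0.02×485 + 0.01×482 = 14.5200
Highest R₀: strategy P with 55.9900.

55.99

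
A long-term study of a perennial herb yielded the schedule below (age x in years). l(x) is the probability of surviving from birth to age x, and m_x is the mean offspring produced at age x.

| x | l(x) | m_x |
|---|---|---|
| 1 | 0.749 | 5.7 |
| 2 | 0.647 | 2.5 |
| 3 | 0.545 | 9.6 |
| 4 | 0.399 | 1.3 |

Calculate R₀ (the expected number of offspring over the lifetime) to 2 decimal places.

11.64

R₀ = Σ l(x) m_x:
  age 1: 0.749 × 5.7 = 4.2693
  age 2: 0.647 × 2.5 = 1.6175
  age 3: 0.545 × 9.6 = 5.2320
  age 4: 0.399 × 1.3 = 0.5187
R₀ = 4.2693 + 1.6175 + 5.2320 + 0.5187 = 11.6375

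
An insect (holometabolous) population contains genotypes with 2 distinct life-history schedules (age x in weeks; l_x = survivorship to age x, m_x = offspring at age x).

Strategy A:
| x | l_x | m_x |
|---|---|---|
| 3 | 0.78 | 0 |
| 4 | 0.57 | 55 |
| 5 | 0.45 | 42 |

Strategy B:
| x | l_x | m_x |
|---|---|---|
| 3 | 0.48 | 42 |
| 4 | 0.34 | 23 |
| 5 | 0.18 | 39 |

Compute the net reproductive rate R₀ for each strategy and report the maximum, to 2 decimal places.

Strategy A: R₀ = 0.78×0 + 0.57×55 + 0.45×42 = 50.2500
Strategy B: R₀ = 0.48×42 + 0.34×23 + 0.18×39 = 35.0000
Highest R₀: strategy A with 50.2500.

50.25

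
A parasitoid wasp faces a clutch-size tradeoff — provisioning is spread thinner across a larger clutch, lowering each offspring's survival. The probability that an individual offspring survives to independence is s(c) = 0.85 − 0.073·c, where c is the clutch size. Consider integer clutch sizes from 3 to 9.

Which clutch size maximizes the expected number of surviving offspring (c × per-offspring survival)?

6

Expected surviving offspring = c × s(c):
  c=3: 3 × 0.631 = 1.893
  c=4: 4 × 0.558 = 2.232
  c=5: 5 × 0.485 = 2.425
  c=6: 6 × 0.412 = 2.472
  c=7: 7 × 0.339 = 2.373
  c=8: 8 × 0.266 = 2.128
  c=9: 9 × 0.193 = 1.737
Maximum at c = 6 (2.472 surviving offspring).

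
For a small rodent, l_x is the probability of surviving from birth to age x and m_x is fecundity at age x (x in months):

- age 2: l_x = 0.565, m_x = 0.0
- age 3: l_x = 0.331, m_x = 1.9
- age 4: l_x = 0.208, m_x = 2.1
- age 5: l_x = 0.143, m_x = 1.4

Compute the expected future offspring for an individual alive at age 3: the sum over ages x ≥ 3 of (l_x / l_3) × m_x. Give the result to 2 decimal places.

3.82

l_3 = 0.331. Conditional survival from age 3 to x is l_x / l_3.
  x=3: (0.331/0.331) × 1.9 = 1.9000
  x=4: (0.208/0.331) × 2.1 = 1.3196
  x=5: (0.143/0.331) × 1.4 = 0.6048
Sum = 1.9000 + 1.3196 + 0.6048 = 3.8245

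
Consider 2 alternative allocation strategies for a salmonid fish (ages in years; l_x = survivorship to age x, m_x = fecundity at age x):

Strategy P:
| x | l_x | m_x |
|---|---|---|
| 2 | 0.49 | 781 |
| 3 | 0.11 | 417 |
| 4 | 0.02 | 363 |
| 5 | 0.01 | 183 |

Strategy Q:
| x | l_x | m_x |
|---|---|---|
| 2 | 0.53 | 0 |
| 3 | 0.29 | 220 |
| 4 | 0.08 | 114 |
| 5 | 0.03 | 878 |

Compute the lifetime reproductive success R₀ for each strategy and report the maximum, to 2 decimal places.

437.65

Strategy P: R₀ = 0.49×781 + 0.11×417 + 0.02×363 + 0.01×183 = 437.6500
Strategy Q: R₀ = 0.53×0 + 0.29×220 + 0.08×114 + 0.03×878 = 99.2600
Highest R₀: strategy P with 437.6500.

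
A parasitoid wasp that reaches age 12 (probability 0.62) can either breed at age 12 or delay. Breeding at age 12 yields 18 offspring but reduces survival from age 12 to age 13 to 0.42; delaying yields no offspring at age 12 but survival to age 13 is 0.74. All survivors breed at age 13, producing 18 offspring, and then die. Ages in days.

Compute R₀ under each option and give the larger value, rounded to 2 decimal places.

15.85

breed at age 12: R₀ = 0.62 × (18 + 0.42 × 18) = 0.62 × 25.5600 = 15.8472
delay to age 13: R₀ = 0.62 × (0.74 × 18) = 0.62 × 13.3200 = 8.2584
Higher: breed at age 12 (15.8472).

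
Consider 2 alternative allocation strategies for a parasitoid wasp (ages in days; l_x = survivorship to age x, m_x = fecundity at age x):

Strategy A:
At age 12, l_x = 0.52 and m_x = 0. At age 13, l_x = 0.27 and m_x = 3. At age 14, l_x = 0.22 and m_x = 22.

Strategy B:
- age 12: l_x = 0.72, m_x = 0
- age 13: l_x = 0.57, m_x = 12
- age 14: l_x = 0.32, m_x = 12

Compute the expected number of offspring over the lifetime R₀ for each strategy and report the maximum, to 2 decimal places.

Strategy A: R₀ = 0.52×0 + 0.27×3 + 0.22×22 = 5.6500
Strategy B: R₀ = 0.72×0 + 0.57×12 + 0.32×12 = 10.6800
Highest R₀: strategy B with 10.6800.

10.68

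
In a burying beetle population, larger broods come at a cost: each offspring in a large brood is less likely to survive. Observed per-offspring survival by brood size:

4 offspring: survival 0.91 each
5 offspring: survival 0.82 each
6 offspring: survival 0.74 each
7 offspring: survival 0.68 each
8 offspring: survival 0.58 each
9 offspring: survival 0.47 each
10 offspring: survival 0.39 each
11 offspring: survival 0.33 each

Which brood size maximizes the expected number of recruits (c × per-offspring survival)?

Expected recruits = c × s(c):
  c=4: 4 × 0.91 = 3.640
  c=5: 5 × 0.82 = 4.100
  c=6: 6 × 0.74 = 4.440
  c=7: 7 × 0.68 = 4.760
  c=8: 8 × 0.58 = 4.640
  c=9: 9 × 0.47 = 4.230
  c=10: 10 × 0.39 = 3.900
  c=11: 11 × 0.33 = 3.630
Maximum at c = 7 (4.760 recruits).

7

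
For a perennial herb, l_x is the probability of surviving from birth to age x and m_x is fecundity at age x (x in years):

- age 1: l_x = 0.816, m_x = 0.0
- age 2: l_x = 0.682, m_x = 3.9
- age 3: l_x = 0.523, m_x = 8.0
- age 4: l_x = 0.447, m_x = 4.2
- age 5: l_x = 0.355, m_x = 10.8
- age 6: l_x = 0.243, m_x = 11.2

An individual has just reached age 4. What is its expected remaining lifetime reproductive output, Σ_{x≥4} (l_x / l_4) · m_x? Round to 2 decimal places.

18.87

l_4 = 0.447. Conditional survival from age 4 to x is l_x / l_4.
  x=4: (0.447/0.447) × 4.2 = 4.2000
  x=5: (0.355/0.447) × 10.8 = 8.5772
  x=6: (0.243/0.447) × 11.2 = 6.0886
Sum = 4.2000 + 8.5772 + 6.0886 = 18.8658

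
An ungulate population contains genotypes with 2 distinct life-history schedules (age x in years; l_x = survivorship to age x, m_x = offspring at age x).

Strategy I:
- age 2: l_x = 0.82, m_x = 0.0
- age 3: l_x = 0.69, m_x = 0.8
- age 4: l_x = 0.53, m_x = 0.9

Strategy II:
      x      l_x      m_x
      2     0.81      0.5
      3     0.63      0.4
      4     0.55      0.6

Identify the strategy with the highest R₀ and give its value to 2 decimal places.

1.03

Strategy I: R₀ = 0.82×0.0 + 0.69×0.8 + 0.53×0.9 = 1.0290
Strategy II: R₀ = 0.81×0.5 + 0.63×0.4 + 0.55×0.6 = 0.9870
Highest R₀: strategy I with 1.0290.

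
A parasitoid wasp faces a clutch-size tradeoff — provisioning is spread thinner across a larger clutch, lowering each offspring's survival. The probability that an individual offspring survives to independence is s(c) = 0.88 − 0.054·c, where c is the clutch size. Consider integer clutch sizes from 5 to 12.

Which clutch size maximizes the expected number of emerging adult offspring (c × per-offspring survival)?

Expected emerging adult offspring = c × s(c):
  c=5: 5 × 0.610 = 3.050
  c=6: 6 × 0.556 = 3.336
  c=7: 7 × 0.502 = 3.514
  c=8: 8 × 0.448 = 3.584
  c=9: 9 × 0.394 = 3.546
  c=10: 10 × 0.340 = 3.400
  c=11: 11 × 0.286 = 3.146
  c=12: 12 × 0.232 = 2.784
Maximum at c = 8 (3.584 emerging adult offspring).

8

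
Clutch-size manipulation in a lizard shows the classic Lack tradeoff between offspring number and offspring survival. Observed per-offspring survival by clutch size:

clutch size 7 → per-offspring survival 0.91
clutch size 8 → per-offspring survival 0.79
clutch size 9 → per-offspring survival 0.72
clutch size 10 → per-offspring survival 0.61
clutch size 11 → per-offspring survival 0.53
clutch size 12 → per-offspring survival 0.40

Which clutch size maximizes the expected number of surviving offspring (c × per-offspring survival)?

9

Expected surviving offspring = c × s(c):
  c=7: 7 × 0.91 = 6.370
  c=8: 8 × 0.79 = 6.320
  c=9: 9 × 0.72 = 6.480
  c=10: 10 × 0.61 = 6.100
  c=11: 11 × 0.53 = 5.830
  c=12: 12 × 0.40 = 4.800
Maximum at c = 9 (6.480 surviving offspring).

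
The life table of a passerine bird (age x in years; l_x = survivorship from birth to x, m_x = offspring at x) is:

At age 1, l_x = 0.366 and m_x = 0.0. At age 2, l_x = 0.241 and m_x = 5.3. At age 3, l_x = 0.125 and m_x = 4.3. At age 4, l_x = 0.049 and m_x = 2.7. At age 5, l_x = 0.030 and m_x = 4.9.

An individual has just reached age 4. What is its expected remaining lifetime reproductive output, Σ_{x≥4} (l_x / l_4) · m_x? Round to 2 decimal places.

5.70

l_4 = 0.049. Conditional survival from age 4 to x is l_x / l_4.
  x=4: (0.049/0.049) × 2.7 = 2.7000
  x=5: (0.030/0.049) × 4.9 = 3.0000
Sum = 2.7000 + 3.0000 = 5.7000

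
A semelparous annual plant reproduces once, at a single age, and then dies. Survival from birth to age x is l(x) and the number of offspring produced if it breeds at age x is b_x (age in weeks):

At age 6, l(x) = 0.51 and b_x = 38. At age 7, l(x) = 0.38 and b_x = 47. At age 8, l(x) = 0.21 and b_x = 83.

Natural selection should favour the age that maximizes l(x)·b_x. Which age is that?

Expected offspring if breeding at age x = l(x) × b_x:
  age 6: 0.51 × 38 = 19.380
  age 7: 0.38 × 47 = 17.860
  age 8: 0.21 × 83 = 17.430
Maximum at age 6 (19.380).

6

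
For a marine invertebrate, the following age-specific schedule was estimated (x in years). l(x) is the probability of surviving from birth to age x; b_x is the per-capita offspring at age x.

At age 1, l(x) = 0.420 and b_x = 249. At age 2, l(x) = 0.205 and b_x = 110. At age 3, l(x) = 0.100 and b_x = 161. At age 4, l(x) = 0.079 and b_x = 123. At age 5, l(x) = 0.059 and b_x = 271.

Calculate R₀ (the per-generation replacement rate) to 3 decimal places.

R₀ = Σ l(x) b_x:
  age 1: 0.420 × 249 = 104.5800
  age 2: 0.205 × 110 = 22.5500
  age 3: 0.100 × 161 = 16.1000
  age 4: 0.079 × 123 = 9.7170
  age 5: 0.059 × 271 = 15.9890
R₀ = 104.5800 + 22.5500 + 16.1000 + 9.7170 + 15.9890 = 168.9360

168.936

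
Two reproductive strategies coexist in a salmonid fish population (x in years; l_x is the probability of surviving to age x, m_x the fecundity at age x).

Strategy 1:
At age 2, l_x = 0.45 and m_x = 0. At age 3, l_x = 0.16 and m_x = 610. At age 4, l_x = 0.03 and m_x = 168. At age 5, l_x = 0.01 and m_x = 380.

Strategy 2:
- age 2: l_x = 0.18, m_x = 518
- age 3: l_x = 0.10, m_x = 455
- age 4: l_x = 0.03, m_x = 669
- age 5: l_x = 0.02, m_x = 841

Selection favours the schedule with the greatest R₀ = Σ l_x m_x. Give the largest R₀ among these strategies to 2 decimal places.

175.63

Strategy 1: R₀ = 0.45×0 + 0.16×610 + 0.03×168 + 0.01×380 = 106.4400
Strategy 2: R₀ = 0.18×518 + 0.10×455 + 0.03×669 + 0.02×841 = 175.6300
Highest R₀: strategy 2 with 175.6300.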